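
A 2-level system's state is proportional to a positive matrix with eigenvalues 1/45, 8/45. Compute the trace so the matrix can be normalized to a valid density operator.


tr(M) = sum of eigenvalues
= 1/45 + 8/45
= 9/45
= 0.2000

0.2000


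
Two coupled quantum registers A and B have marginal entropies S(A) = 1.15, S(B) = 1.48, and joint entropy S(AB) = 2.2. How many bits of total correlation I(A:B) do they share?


I(A:B) = S(A) + S(B) - S(AB)
= 1.15 + 1.48 - 2.2
= 0.4300

0.4300


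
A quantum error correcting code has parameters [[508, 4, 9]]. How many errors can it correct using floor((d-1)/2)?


Code parameters: [[508, 4, 9]], distance d = 9.
Number of correctable errors = floor((d-1)/2)
= floor((9 - 1)/2)
= floor(8/2)
= 4

4


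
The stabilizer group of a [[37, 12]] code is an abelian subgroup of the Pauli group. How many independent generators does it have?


For an [[n,k]] stabilizer code:
Number of stabilizer generators = n - k
= 37 - 12
= 25

25


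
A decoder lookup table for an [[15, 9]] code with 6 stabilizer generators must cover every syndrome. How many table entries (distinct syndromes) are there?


Each stabilizer generator gives a binary (+1 or -1) measurement outcome.
With 6 independent generators:
Total syndromes = 2^6
= 64

64


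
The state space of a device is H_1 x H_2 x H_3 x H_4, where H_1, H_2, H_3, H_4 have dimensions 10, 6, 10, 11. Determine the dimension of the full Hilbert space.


dim(H_1 x H_2 x H_3 x H_4) = 10 * 6 * 10 * 11
= 60 * 10 * 11
= 600 * 11
= 6600

6600


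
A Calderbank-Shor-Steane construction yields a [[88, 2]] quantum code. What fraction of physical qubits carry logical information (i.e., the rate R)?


Code rate R = k/n
= 2/88
= 0.0227

0.0227


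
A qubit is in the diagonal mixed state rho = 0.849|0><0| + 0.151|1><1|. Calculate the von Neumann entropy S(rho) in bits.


S = -p*log2(p) - (1-p)*log2(1-p)
p = 0.8490, 1-p = 0.1510
= -0.8490 * log2(0.8490) - 0.1510 * log2(0.1510)
= -(-0.2005) - (-0.4118)
= 0.6123

0.6123


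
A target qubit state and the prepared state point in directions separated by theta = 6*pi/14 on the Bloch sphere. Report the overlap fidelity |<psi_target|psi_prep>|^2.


For states separated by angle theta on Bloch sphere:
F = cos^2(theta/2)
theta = 6*pi/14 = 1.3464
theta/2 = 0.6732
cos(theta/2) = 0.7818
F = 0.6113

0.6113


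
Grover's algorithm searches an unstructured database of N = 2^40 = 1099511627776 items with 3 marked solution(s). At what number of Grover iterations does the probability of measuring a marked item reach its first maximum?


After j Grover iterations the success probability is P(j) = sin^2((2j+1)*theta), where sin(theta) = sqrt(k/N).
N = 2^40 = 1099511627776, k = 3
sin(theta) = sqrt(k/N) = 1.65181237e-06
theta = arcsin(sqrt(k/N)) = 1.65181237e-06 rad
P(j) reaches its first maximum when (2j+1)*theta is as close as possible to pi/2, i.e. j = round(pi/(4*theta) - 1/2).
pi/(4*theta) - 1/2 = 475476.1205
(For comparison, the common estimate pi/4 * sqrt(N/k) = 475476.6205; the exact maximiser is used here.)
Optimal iterations = 475476

475476


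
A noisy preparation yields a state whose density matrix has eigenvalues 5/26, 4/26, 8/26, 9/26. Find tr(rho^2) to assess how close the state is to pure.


tr(rho^2) = sum of eigenvalues squared
= (5/26)^2 + (4/26)^2 + (8/26)^2 + (9/26)^2
= (25 + 16 + 64 + 81) / 676
= 186/676
= 0.2751

0.2751


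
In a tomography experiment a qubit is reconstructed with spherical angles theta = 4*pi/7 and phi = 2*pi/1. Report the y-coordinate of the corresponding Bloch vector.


theta = 1.7952, phi = 6.2832
r_y = sin(theta)*sin(phi) = 0.9749 * 0.0000
r_y = 0.0000

0.0000


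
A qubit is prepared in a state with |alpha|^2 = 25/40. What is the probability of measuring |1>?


|alpha|^2 = 25/40 = 0.6250
|beta|^2 = 1 - 25/40 = 15/40 = 0.3750
P(|1>) = |beta|^2 = 0.3750

0.3750


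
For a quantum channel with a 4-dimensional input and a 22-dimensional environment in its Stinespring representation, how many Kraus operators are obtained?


Tracing out the environment in an orthonormal basis {|i>_E} gives Kraus operators K_i = <i|_E U |0>_E.
Number of Kraus operators = dim(H_env) = d_env
= 22

22


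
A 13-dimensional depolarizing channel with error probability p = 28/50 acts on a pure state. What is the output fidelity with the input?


F = (1-p) + p/d
= (1 - 0.5600) + 0.5600/13
= 0.4400 + 0.0431
= 0.4831

0.4831


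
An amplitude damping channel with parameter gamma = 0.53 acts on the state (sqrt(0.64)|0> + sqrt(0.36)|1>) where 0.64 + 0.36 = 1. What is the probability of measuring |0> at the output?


For amplitude damping with parameter gamma on state sqrt(a)|0> + sqrt(b)|1>:
alpha^2 = 0.64, beta^2 = 0.36
P(|0>) = alpha^2 + gamma * beta^2
= 0.64 + 0.53 * 0.36
= 0.64 + 0.1908
= 0.8308

0.8308


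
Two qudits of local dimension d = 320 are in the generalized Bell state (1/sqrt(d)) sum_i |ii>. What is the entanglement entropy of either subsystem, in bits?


For a maximally entangled state in d x d:
S = log2(d) = log2(320)
= 8.3219

8.3219


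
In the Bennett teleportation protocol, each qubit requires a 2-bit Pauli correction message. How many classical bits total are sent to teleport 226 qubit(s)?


Quantum teleportation requires 2 classical bits per qubit teleported.
226 qubit(s) -> 2 * 226 = 452 classical bits

452


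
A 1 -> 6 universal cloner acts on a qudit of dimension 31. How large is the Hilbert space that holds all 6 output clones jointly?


Output space = H^(tensor 6) where dim(H) = 31
dim = 31^6
= 961 (after 2 factors)
= 29791 (after 3 factors)
= 923521 (after 4 factors)
= 28629151 (after 5 factors)
= 887503681 (after 6 factors)
= 887503681

887503681


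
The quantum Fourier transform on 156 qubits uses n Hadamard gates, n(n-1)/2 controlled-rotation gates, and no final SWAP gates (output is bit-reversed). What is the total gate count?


Hadamard gates: 156
Controlled rotations: n*(n-1)/2 = 156*155/2 = 12090
SWAP gates: 0 (omitted)
Total = 156 + 12090
= 12246

12246


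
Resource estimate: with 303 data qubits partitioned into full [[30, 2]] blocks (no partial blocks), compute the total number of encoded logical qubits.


Each code block uses 30 physical qubits for 2 logical qubit(s).
Number of complete blocks = floor(303 / 30) = 10
Logical qubits = 10 * 2
= 20

20


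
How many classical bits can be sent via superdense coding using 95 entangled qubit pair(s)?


Superdense coding allows 2 classical bits per shared entangled pair.
95 pair(s) -> 2 * 95 = 190 classical bits

190


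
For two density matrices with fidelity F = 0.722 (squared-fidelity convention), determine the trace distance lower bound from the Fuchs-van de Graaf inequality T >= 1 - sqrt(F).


Fuchs-van de Graaf (squared-fidelity convention): 1 - sqrt(F) <= T <= sqrt(1 - F).
Lower bound: T >= 1 - sqrt(F)
sqrt(F) = sqrt(0.722) = 0.8497
T >= 1 - 0.8497
T >= 0.1503

0.1503


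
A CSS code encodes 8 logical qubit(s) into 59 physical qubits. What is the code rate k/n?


Code rate R = k/n
= 8/59
= 0.1356

0.1356


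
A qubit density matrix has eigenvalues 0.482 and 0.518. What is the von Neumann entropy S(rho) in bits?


S = -p*log2(p) - (1-p)*log2(1-p)
p = 0.4820, 1-p = 0.5180
= -0.4820 * log2(0.4820) - 0.5180 * log2(0.5180)
= -(-0.5075) - (-0.4916)
= 0.9991

0.9991


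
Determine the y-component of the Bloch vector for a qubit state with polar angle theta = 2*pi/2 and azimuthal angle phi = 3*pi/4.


theta = 3.1416, phi = 2.3562
r_y = sin(theta)*sin(phi) = 0.0000 * 0.7071
r_y = 0.0000

0.0000


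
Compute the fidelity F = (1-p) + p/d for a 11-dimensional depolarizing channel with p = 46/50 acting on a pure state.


F = (1-p) + p/d
= (1 - 0.9200) + 0.9200/11
= 0.0800 + 0.0836
= 0.1636

0.1636


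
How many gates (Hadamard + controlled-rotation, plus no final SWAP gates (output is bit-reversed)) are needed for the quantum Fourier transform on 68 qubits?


Hadamard gates: 68
Controlled rotations: n*(n-1)/2 = 68*67/2 = 2278
SWAP gates: 0 (omitted)
Total = 68 + 2278
= 2346

2346


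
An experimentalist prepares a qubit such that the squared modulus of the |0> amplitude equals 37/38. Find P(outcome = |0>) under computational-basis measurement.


|alpha|^2 = 37/38 = 0.9737
|beta|^2 = 1 - 37/38 = 1/38 = 0.0263
P(|0>) = |alpha|^2 = 0.9737

0.9737


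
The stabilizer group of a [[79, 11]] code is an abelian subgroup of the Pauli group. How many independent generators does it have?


For an [[n,k]] stabilizer code:
Number of stabilizer generators = n - k
= 79 - 11
= 68

68


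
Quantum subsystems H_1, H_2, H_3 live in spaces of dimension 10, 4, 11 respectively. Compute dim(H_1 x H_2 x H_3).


dim(H_1 x H_2 x H_3) = 10 * 4 * 11
= 40 * 11
= 440

440


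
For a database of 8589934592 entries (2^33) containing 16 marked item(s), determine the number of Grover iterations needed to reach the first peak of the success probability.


After j Grover iterations the success probability is P(j) = sin^2((2j+1)*theta), where sin(theta) = sqrt(k/N).
N = 2^33 = 8589934592, k = 16
sin(theta) = sqrt(k/N) = 4.315837288e-05
theta = arcsin(sqrt(k/N)) = 4.315837289e-05 rad
P(j) reaches its first maximum when (2j+1)*theta is as close as possible to pi/2, i.e. j = round(pi/(4*theta) - 1/2).
pi/(4*theta) - 1/2 = 18197.5485
(For comparison, the common estimate pi/4 * sqrt(N/k) = 18198.0485; the exact maximiser is used here.)
Optimal iterations = 18198

18198


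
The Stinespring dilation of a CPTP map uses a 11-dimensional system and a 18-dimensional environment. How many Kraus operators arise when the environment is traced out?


Tracing out the environment in an orthonormal basis {|i>_E} gives Kraus operators K_i = <i|_E U |0>_E.
Number of Kraus operators = dim(H_env) = d_env
= 18

18


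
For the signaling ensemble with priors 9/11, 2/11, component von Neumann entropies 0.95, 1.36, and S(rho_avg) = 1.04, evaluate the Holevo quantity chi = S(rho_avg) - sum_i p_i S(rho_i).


chi = S(rho) - sum_i p_i * S(rho_i)
Weighted entropy = 9/11 * 0.95 + 2/11 * 1.36
= 1.0245
chi = 1.04 - 1.0245
= 0.0155

0.0155


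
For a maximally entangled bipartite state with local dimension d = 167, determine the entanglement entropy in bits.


For a maximally entangled state in d x d:
S = log2(d) = log2(167)
= 7.3837

7.3837


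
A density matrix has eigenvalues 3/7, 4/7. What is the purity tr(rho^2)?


tr(rho^2) = sum of eigenvalues squared
= (3/7)^2 + (4/7)^2
= (9 + 16) / 49
= 25/49
= 0.5102

0.5102


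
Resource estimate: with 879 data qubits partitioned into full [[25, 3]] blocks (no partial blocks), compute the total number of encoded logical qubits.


Each code block uses 25 physical qubits for 3 logical qubit(s).
Number of complete blocks = floor(879 / 25) = 35
Logical qubits = 35 * 3
= 105

105


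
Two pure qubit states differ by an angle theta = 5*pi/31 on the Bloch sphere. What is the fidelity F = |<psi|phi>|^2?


For states separated by angle theta on Bloch sphere:
F = cos^2(theta/2)
theta = 5*pi/31 = 0.5067
theta/2 = 0.2534
cos(theta/2) = 0.9681
F = 0.9372

0.9372


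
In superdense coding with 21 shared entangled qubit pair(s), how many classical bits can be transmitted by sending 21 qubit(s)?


Superdense coding allows 2 classical bits per shared entangled pair.
21 pair(s) -> 2 * 21 = 42 classical bits

42


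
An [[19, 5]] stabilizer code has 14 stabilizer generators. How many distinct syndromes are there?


Each stabilizer generator gives a binary (+1 or -1) measurement outcome.
With 14 independent generators:
Total syndromes = 2^14
= 16384

16384


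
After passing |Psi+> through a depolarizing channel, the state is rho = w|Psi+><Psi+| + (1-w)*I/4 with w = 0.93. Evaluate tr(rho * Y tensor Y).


|Psi+> = (|01> + |10>)/sqrt(2)
For the pure Bell state, <Y_A Y_B> = +1 (Bell-state Pauli correlator).
The maximally-mixed part I/4 has tr(I/4 * P tensor P) = 0 for any traceless Pauli P.
So <Y_A Y_B>_rho = w * (+1) + (1 - w) * 0
= 0.93 * (+1)
= 0.9300

0.9300


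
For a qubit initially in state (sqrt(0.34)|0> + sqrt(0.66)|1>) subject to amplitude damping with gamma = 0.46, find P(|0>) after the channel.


For amplitude damping with parameter gamma on state sqrt(a)|0> + sqrt(b)|1>:
alpha^2 = 0.34, beta^2 = 0.66
P(|0>) = alpha^2 + gamma * beta^2
= 0.34 + 0.46 * 0.66
= 0.34 + 0.3036
= 0.6436

0.6436


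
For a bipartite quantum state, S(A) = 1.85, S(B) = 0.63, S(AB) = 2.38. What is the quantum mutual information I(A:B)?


I(A:B) = S(A) + S(B) - S(AB)
= 1.85 + 0.63 - 2.38
= 0.1000

0.1000


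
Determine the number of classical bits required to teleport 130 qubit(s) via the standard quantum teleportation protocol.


Quantum teleportation requires 2 classical bits per qubit teleported.
130 qubit(s) -> 2 * 130 = 260 classical bits

260


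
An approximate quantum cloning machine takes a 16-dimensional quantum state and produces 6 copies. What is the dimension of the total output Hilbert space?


Output space = H^(tensor 6) where dim(H) = 16
dim = 16^6
= 256 (after 2 factors)
= 4096 (after 3 factors)
= 65536 (after 4 factors)
= 1048576 (after 5 factors)
= 16777216 (after 6 factors)
= 16777216

16777216


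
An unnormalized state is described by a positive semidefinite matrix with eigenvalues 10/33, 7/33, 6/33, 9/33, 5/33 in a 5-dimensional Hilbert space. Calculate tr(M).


tr(M) = sum of eigenvalues
= 10/33 + 7/33 + 6/33 + 9/33 + 5/33
= 37/33
= 1.1212

1.1212


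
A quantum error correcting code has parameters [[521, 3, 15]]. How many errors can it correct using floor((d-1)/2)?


Code parameters: [[521, 3, 15]], distance d = 15.
Number of correctable errors = floor((d-1)/2)
= floor((15 - 1)/2)
= floor(14/2)
= 7

7


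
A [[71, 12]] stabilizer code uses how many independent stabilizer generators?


For an [[n,k]] stabilizer code:
Number of stabilizer generators = n - k
= 71 - 12
= 59

59


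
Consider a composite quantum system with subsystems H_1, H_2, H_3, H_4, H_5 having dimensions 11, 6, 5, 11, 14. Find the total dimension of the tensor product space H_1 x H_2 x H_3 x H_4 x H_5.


dim(H_1 x H_2 x H_3 x H_4 x H_5) = 11 * 6 * 5 * 11 * 14
= 66 * 5 * 11 * 14
= 330 * 11 * 14
= 3630 * 14
= 50820

50820


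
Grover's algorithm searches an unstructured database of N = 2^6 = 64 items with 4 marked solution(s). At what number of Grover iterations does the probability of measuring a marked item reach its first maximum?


After j Grover iterations the success probability is P(j) = sin^2((2j+1)*theta), where sin(theta) = sqrt(k/N).
N = 2^6 = 64, k = 4
sin(theta) = sqrt(k/N) = 0.25
theta = arcsin(sqrt(k/N)) = 0.2526802551 rad
P(j) reaches its first maximum when (2j+1)*theta is as close as possible to pi/2, i.e. j = round(pi/(4*theta) - 1/2).
pi/(4*theta) - 1/2 = 2.6083
(For comparison, the common estimate pi/4 * sqrt(N/k) = 3.1416; the exact maximiser is used here.)
Optimal iterations = 3

3


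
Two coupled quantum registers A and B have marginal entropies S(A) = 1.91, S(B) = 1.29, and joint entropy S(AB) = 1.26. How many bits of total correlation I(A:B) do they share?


I(A:B) = S(A) + S(B) - S(AB)
= 1.91 + 1.29 - 1.26
= 1.9400

1.9400


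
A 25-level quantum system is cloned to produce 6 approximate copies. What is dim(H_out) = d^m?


Output space = H^(tensor 6) where dim(H) = 25
dim = 25^6
= 625 (after 2 factors)
= 15625 (after 3 factors)
= 390625 (after 4 factors)
= 9765625 (after 5 factors)
= 244140625 (after 6 factors)
= 244140625

244140625


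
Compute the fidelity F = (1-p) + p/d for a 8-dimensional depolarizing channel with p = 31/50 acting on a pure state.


F = (1-p) + p/d
= (1 - 0.6200) + 0.6200/8
= 0.3800 + 0.0775
= 0.4575

0.4575


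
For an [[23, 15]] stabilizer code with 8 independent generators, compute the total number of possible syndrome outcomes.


Each stabilizer generator gives a binary (+1 or -1) measurement outcome.
With 8 independent generators:
Total syndromes = 2^8
= 256

256


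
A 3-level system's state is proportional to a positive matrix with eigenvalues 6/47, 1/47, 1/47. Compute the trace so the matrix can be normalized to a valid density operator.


tr(M) = sum of eigenvalues
= 6/47 + 1/47 + 1/47
= 8/47
= 0.1702

0.1702


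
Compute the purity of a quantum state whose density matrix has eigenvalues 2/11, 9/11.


tr(rho^2) = sum of eigenvalues squared
= (2/11)^2 + (9/11)^2
= (4 + 81) / 121
= 85/121
= 0.7025

0.7025


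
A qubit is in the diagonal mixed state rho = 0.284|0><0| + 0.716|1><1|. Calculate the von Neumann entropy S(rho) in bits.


S = -p*log2(p) - (1-p)*log2(1-p)
p = 0.2840, 1-p = 0.7160
= -0.2840 * log2(0.2840) - 0.7160 * log2(0.7160)
= -(-0.5158) - (-0.3451)
= 0.8608

0.8608


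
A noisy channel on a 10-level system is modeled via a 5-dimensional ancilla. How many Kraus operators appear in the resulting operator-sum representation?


Tracing out the environment in an orthonormal basis {|i>_E} gives Kraus operators K_i = <i|_E U |0>_E.
Number of Kraus operators = dim(H_env) = d_env
= 5

5


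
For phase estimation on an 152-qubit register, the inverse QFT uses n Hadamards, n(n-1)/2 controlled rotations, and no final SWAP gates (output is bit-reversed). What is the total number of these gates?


Hadamard gates: 152
Controlled rotations: n*(n-1)/2 = 152*151/2 = 11476
SWAP gates: 0 (omitted)
Total = 152 + 11476
= 11628

11628


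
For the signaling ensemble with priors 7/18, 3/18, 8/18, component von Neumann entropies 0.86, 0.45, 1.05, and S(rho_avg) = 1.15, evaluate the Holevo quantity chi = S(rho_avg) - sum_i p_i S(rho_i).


chi = S(rho) - sum_i p_i * S(rho_i)
Weighted entropy = 7/18 * 0.86 + 3/18 * 0.45 + 8/18 * 1.05
= 0.8761
chi = 1.15 - 0.8761
= 0.2739

0.2739


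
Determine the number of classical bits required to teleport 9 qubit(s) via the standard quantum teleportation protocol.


Quantum teleportation requires 2 classical bits per qubit teleported.
9 qubit(s) -> 2 * 9 = 18 classical bits

18


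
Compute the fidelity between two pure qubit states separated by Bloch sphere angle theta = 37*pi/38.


For states separated by angle theta on Bloch sphere:
F = cos^2(theta/2)
theta = 37*pi/38 = 3.0589
theta/2 = 1.5295
cos(theta/2) = 0.0413
F = 0.0017

0.0017


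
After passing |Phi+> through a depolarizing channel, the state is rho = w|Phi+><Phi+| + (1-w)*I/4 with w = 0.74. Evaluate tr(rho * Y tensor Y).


|Phi+> = (|00> + |11>)/sqrt(2)
For the pure Bell state, <Y_A Y_B> = -1 (Bell-state Pauli correlator).
The maximally-mixed part I/4 has tr(I/4 * P tensor P) = 0 for any traceless Pauli P.
So <Y_A Y_B>_rho = w * (-1) + (1 - w) * 0
= 0.74 * (-1)
= -0.7400

-0.7400


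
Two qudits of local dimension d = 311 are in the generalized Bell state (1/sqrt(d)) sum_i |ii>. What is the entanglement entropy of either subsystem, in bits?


For a maximally entangled state in d x d:
S = log2(d) = log2(311)
= 8.2808

8.2808


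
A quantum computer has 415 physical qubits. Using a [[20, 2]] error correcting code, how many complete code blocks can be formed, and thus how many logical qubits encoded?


Each code block uses 20 physical qubits for 2 logical qubit(s).
Number of complete blocks = floor(415 / 20) = 20
Logical qubits = 20 * 2
= 40

40


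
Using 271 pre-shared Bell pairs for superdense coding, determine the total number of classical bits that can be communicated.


Superdense coding allows 2 classical bits per shared entangled pair.
271 pair(s) -> 2 * 271 = 542 classical bits

542


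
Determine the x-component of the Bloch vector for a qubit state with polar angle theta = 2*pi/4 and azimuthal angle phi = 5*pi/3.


theta = 1.5708, phi = 5.2360
r_x = sin(theta)*cos(phi) = 1.0000 * 0.5000
r_x = 0.5000

0.5000


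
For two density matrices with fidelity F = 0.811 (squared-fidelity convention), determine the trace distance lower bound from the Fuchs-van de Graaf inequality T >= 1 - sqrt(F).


Fuchs-van de Graaf (squared-fidelity convention): 1 - sqrt(F) <= T <= sqrt(1 - F).
Lower bound: T >= 1 - sqrt(F)
sqrt(F) = sqrt(0.811) = 0.9006
T >= 1 - 0.9006
T >= 0.0994

0.0994


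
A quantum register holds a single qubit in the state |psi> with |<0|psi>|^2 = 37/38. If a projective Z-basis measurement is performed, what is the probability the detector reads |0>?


|alpha|^2 = 37/38 = 0.9737
|beta|^2 = 1 - 37/38 = 1/38 = 0.0263
P(|0>) = |alpha|^2 = 0.9737

0.9737


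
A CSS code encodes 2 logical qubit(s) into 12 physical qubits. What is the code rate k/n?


Code rate R = k/n
= 2/12
= 0.1667

0.1667


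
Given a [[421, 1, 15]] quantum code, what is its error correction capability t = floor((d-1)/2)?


Code parameters: [[421, 1, 15]], distance d = 15.
Number of correctable errors = floor((d-1)/2)
= floor((15 - 1)/2)
= floor(14/2)
= 7

7


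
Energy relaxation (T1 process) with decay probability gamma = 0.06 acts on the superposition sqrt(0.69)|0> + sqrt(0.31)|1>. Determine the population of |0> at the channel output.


For amplitude damping with parameter gamma on state sqrt(a)|0> + sqrt(b)|1>:
alpha^2 = 0.69, beta^2 = 0.31
P(|0>) = alpha^2 + gamma * beta^2
= 0.69 + 0.06 * 0.31
= 0.69 + 0.0186
= 0.7086

0.7086


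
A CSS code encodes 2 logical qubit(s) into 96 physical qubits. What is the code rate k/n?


Code rate R = k/n
= 2/96
= 0.0208

0.0208


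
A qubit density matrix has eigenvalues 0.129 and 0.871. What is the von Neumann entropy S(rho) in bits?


S = -p*log2(p) - (1-p)*log2(1-p)
p = 0.1290, 1-p = 0.8710
= -0.1290 * log2(0.1290) - 0.8710 * log2(0.8710)
= -(-0.3811) - (-0.1736)
= 0.5547

0.5547


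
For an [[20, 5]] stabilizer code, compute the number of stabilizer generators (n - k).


For an [[n,k]] stabilizer code:
Number of stabilizer generators = n - k
= 20 - 5
= 15

15


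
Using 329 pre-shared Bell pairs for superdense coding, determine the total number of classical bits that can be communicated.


Superdense coding allows 2 classical bits per shared entangled pair.
329 pair(s) -> 2 * 329 = 658 classical bits

658


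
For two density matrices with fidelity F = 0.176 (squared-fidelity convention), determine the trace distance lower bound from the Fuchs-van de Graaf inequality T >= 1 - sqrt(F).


Fuchs-van de Graaf (squared-fidelity convention): 1 - sqrt(F) <= T <= sqrt(1 - F).
Lower bound: T >= 1 - sqrt(F)
sqrt(F) = sqrt(0.176) = 0.4195
T >= 1 - 0.4195
T >= 0.5805

0.5805


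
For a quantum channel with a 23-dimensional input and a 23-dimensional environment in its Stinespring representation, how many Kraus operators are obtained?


Tracing out the environment in an orthonormal basis {|i>_E} gives Kraus operators K_i = <i|_E U |0>_E.
Number of Kraus operators = dim(H_env) = d_env
= 23

23


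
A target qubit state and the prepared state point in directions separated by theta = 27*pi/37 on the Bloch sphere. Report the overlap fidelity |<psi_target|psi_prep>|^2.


For states separated by angle theta on Bloch sphere:
F = cos^2(theta/2)
theta = 27*pi/37 = 2.2925
theta/2 = 1.1463
cos(theta/2) = 0.4119
F = 0.1697

0.1697


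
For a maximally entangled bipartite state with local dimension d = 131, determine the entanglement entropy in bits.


For a maximally entangled state in d x d:
S = log2(d) = log2(131)
= 7.0334

7.0334


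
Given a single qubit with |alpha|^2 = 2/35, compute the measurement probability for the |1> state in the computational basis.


|alpha|^2 = 2/35 = 0.0571
|beta|^2 = 1 - 2/35 = 33/35 = 0.9429
P(|1>) = |beta|^2 = 0.9429

0.9429


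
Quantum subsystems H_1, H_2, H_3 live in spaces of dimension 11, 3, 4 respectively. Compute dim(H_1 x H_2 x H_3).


dim(H_1 x H_2 x H_3) = 11 * 3 * 4
= 33 * 4
= 132

132


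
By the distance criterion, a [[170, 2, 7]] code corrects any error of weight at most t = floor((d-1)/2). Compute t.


Code parameters: [[170, 2, 7]], distance d = 7.
Number of correctable errors = floor((d-1)/2)
= floor((7 - 1)/2)
= floor(6/2)
= 3

3


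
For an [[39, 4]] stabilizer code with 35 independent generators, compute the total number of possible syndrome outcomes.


Each stabilizer generator gives a binary (+1 or -1) measurement outcome.
With 35 independent generators:
Total syndromes = 2^35
= 34359738368

34359738368


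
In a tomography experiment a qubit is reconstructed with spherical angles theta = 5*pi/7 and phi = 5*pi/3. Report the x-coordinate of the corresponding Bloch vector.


theta = 2.2440, phi = 5.2360
r_x = sin(theta)*cos(phi) = 0.7818 * 0.5000
r_x = 0.3909

0.3909


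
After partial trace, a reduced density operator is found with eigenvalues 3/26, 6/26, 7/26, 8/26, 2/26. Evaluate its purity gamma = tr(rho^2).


tr(rho^2) = sum of eigenvalues squared
= (3/26)^2 + (6/26)^2 + (7/26)^2 + (8/26)^2 + (2/26)^2
= (9 + 36 + 49 + 64 + 4) / 676
= 162/676
= 0.2396

0.2396


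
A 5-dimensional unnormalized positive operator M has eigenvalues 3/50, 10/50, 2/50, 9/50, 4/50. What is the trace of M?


tr(M) = sum of eigenvalues
= 3/50 + 10/50 + 2/50 + 9/50 + 4/50
= 28/50
= 0.5600

0.5600


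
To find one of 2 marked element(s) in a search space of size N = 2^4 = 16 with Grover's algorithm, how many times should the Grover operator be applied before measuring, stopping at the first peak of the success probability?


After j Grover iterations the success probability is P(j) = sin^2((2j+1)*theta), where sin(theta) = sqrt(k/N).
N = 2^4 = 16, k = 2
sin(theta) = sqrt(k/N) = 0.3535533906
theta = arcsin(sqrt(k/N)) = 0.3613671239 rad
P(j) reaches its first maximum when (2j+1)*theta is as close as possible to pi/2, i.e. j = round(pi/(4*theta) - 1/2).
pi/(4*theta) - 1/2 = 1.6734
(For comparison, the common estimate pi/4 * sqrt(N/k) = 2.2214; the exact maximiser is used here.)
Optimal iterations = 2

2


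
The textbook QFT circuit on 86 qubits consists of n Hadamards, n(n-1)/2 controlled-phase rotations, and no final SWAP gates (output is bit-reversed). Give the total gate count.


Hadamard gates: 86
Controlled rotations: n*(n-1)/2 = 86*85/2 = 3655
SWAP gates: 0 (omitted)
Total = 86 + 3655
= 3741

3741


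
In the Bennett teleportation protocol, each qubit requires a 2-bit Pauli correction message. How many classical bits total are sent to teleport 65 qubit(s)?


Quantum teleportation requires 2 classical bits per qubit teleported.
65 qubit(s) -> 2 * 65 = 130 classical bits

130


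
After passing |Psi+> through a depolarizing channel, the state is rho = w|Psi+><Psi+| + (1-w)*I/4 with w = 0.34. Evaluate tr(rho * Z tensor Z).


|Psi+> = (|01> + |10>)/sqrt(2)
For the pure Bell state, <Z_A Z_B> = -1 (Bell-state Pauli correlator).
The maximally-mixed part I/4 has tr(I/4 * P tensor P) = 0 for any traceless Pauli P.
So <Z_A Z_B>_rho = w * (-1) + (1 - w) * 0
= 0.34 * (-1)
= -0.3400

-0.3400


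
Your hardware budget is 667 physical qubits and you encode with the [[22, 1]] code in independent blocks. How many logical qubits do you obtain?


Each code block uses 22 physical qubits for 1 logical qubit(s).
Number of complete blocks = floor(667 / 22) = 30
Logical qubits = 30 * 1
= 30

30


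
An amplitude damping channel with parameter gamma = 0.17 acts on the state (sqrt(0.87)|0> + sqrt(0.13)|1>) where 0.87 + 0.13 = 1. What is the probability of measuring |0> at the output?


For amplitude damping with parameter gamma on state sqrt(a)|0> + sqrt(b)|1>:
alpha^2 = 0.87, beta^2 = 0.13
P(|0>) = alpha^2 + gamma * beta^2
= 0.87 + 0.17 * 0.13
= 0.87 + 0.0221
= 0.8921

0.8921


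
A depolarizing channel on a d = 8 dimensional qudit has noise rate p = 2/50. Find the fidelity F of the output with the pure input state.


F = (1-p) + p/d
= (1 - 0.0400) + 0.0400/8
= 0.9600 + 0.0050
= 0.9650

0.9650


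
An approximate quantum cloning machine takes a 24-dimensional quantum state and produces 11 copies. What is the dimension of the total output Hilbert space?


Output space = H^(tensor 11) where dim(H) = 24
dim = 24^11
= 576 (after 2 factors)
= 13824 (after 3 factors)
= 331776 (after 4 factors)
= 7962624 (after 5 factors)
= 191102976 (after 6 factors)
= 4586471424 (after 7 factors)
= 110075314176 (after 8 factors)
= 2641807540224 (after 9 factors)
= 63403380965376 (after 10 factors)
= 1521681143169024 (after 11 factors)
= 1521681143169024

1521681143169024


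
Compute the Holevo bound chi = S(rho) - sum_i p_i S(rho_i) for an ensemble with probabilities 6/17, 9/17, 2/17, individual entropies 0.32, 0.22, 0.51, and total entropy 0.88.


chi = S(rho) - sum_i p_i * S(rho_i)
Weighted entropy = 6/17 * 0.32 + 9/17 * 0.22 + 2/17 * 0.51
= 0.2894
chi = 0.88 - 0.2894
= 0.5906

0.5906


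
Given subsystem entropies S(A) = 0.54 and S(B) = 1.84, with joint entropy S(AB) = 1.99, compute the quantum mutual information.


I(A:B) = S(A) + S(B) - S(AB)
= 0.54 + 1.84 - 1.99
= 0.3900

0.3900


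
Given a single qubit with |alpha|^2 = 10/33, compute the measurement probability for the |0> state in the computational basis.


|alpha|^2 = 10/33 = 0.3030
|beta|^2 = 1 - 10/33 = 23/33 = 0.6970
P(|0>) = |alpha|^2 = 0.3030

0.3030


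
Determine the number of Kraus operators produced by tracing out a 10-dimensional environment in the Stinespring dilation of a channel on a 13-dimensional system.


Tracing out the environment in an orthonormal basis {|i>_E} gives Kraus operators K_i = <i|_E U |0>_E.
Number of Kraus operators = dim(H_env) = d_env
= 10

10


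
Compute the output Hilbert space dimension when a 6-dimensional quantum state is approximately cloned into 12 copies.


Output space = H^(tensor 12) where dim(H) = 6
dim = 6^12
= 36 (after 2 factors)
= 216 (after 3 factors)
= 1296 (after 4 factors)
= 7776 (after 5 factors)
= 46656 (after 6 factors)
= 279936 (after 7 factors)
= 1679616 (after 8 factors)
= 10077696 (after 9 factors)
= 60466176 (after 10 factors)
= 362797056 (after 11 factors)
= 2176782336 (after 12 factors)
= 2176782336

2176782336


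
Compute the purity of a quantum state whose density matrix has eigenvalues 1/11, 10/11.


tr(rho^2) = sum of eigenvalues squared
= (1/11)^2 + (10/11)^2
= (1 + 100) / 121
= 101/121
= 0.8347

0.8347


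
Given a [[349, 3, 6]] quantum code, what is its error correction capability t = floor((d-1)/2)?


Code parameters: [[349, 3, 6]], distance d = 6.
Number of correctable errors = floor((d-1)/2)
= floor((6 - 1)/2)
= floor(5/2)
= 2

2


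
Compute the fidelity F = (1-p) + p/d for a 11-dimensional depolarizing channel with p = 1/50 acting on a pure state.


F = (1-p) + p/d
= (1 - 0.0200) + 0.0200/11
= 0.9800 + 0.0018
= 0.9818

0.9818


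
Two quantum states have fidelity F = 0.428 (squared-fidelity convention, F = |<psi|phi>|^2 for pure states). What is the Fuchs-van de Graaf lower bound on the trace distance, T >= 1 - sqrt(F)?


Fuchs-van de Graaf (squared-fidelity convention): 1 - sqrt(F) <= T <= sqrt(1 - F).
Lower bound: T >= 1 - sqrt(F)
sqrt(F) = sqrt(0.428) = 0.6542
T >= 1 - 0.6542
T >= 0.3458

0.3458


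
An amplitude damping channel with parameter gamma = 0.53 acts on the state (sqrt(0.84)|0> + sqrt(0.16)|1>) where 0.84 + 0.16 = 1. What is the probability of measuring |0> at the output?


For amplitude damping with parameter gamma on state sqrt(a)|0> + sqrt(b)|1>:
alpha^2 = 0.84, beta^2 = 0.16
P(|0>) = alpha^2 + gamma * beta^2
= 0.84 + 0.53 * 0.16
= 0.84 + 0.0848
= 0.9248

0.9248


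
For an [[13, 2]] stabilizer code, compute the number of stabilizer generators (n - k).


For an [[n,k]] stabilizer code:
Number of stabilizer generators = n - k
= 13 - 2
= 11

11


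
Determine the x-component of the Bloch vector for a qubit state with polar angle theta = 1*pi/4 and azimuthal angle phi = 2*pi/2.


theta = 0.7854, phi = 3.1416
r_x = sin(theta)*cos(phi) = 0.7071 * -1.0000
r_x = -0.7071

-0.7071


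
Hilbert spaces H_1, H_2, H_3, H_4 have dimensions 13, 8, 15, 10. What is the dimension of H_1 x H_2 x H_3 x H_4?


dim(H_1 x H_2 x H_3 x H_4) = 13 * 8 * 15 * 10
= 104 * 15 * 10
= 1560 * 10
= 15600

15600


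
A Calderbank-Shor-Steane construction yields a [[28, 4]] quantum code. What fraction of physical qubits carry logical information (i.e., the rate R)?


Code rate R = k/n
= 4/28
= 0.1429

0.1429


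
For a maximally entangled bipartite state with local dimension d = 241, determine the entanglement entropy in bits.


For a maximally entangled state in d x d:
S = log2(d) = log2(241)
= 7.9129

7.9129


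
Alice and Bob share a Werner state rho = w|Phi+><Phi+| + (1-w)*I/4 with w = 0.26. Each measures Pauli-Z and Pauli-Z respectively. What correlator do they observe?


|Phi+> = (|00> + |11>)/sqrt(2)
For the pure Bell state, <Z_A Z_B> = +1 (Bell-state Pauli correlator).
The maximally-mixed part I/4 has tr(I/4 * P tensor P) = 0 for any traceless Pauli P.
So <Z_A Z_B>_rho = w * (+1) + (1 - w) * 0
= 0.26 * (+1)
= 0.2600

0.2600


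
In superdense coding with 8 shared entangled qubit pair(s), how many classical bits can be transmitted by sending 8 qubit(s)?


Superdense coding allows 2 classical bits per shared entangled pair.
8 pair(s) -> 2 * 8 = 16 classical bits

16


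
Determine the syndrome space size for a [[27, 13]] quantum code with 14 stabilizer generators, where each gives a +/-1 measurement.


Each stabilizer generator gives a binary (+1 or -1) measurement outcome.
With 14 independent generators:
Total syndromes = 2^14
= 16384

16384


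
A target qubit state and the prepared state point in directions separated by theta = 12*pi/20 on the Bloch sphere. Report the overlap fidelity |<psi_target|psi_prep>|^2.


For states separated by angle theta on Bloch sphere:
F = cos^2(theta/2)
theta = 12*pi/20 = 1.8850
theta/2 = 0.9425
cos(theta/2) = 0.5878
F = 0.3455

0.3455


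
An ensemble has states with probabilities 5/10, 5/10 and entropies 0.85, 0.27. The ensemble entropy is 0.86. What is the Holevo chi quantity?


chi = S(rho) - sum_i p_i * S(rho_i)
Weighted entropy = 5/10 * 0.85 + 5/10 * 0.27
= 0.5600
chi = 0.86 - 0.5600
= 0.3000

0.3000


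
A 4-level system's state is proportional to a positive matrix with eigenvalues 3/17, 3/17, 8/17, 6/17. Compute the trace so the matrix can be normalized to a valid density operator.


tr(M) = sum of eigenvalues
= 3/17 + 3/17 + 8/17 + 6/17
= 20/17
= 1.1765

1.1765


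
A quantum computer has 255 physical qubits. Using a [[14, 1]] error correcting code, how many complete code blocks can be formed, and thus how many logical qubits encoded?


Each code block uses 14 physical qubits for 1 logical qubit(s).
Number of complete blocks = floor(255 / 14) = 18
Logical qubits = 18 * 1
= 18

18


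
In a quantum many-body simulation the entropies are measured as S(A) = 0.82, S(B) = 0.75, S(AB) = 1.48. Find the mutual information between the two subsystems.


I(A:B) = S(A) + S(B) - S(AB)
= 0.82 + 0.75 - 1.48
= 0.0900

0.0900


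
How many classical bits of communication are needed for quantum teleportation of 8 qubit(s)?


Quantum teleportation requires 2 classical bits per qubit teleported.
8 qubit(s) -> 2 * 8 = 16 classical bits

16


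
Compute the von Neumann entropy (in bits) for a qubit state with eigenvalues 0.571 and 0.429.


S = -p*log2(p) - (1-p)*log2(1-p)
p = 0.5710, 1-p = 0.4290
= -0.5710 * log2(0.5710) - 0.4290 * log2(0.4290)
= -(-0.4616) - (-0.5238)
= 0.9854

0.9854


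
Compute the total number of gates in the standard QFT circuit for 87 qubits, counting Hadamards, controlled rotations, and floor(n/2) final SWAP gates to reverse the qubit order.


Hadamard gates: 87
Controlled rotations: n*(n-1)/2 = 87*86/2 = 3741
SWAP gates: floor(n/2) = floor(87/2) = 43
Total = 87 + 3741 + 43
= 3871

3871


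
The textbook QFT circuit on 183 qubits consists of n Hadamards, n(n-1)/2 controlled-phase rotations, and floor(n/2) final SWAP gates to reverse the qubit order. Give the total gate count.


Hadamard gates: 183
Controlled rotations: n*(n-1)/2 = 183*182/2 = 16653
SWAP gates: floor(n/2) = floor(183/2) = 91
Total = 183 + 16653 + 91
= 16927

16927


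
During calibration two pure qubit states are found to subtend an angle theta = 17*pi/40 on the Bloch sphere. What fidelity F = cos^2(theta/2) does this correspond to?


For states separated by angle theta on Bloch sphere:
F = cos^2(theta/2)
theta = 17*pi/40 = 1.3352
theta/2 = 0.6676
cos(theta/2) = 0.7853
F = 0.6167

0.6167


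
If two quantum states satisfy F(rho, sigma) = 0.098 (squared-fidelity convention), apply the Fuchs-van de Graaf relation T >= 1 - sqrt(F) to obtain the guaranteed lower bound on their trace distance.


Fuchs-van de Graaf (squared-fidelity convention): 1 - sqrt(F) <= T <= sqrt(1 - F).
Lower bound: T >= 1 - sqrt(F)
sqrt(F) = sqrt(0.098) = 0.3130
T >= 1 - 0.3130
T >= 0.6870

0.6870


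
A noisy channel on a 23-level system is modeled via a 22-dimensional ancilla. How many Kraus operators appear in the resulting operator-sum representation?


Tracing out the environment in an orthonormal basis {|i>_E} gives Kraus operators K_i = <i|_E U |0>_E.
Number of Kraus operators = dim(H_env) = d_env
= 22

22


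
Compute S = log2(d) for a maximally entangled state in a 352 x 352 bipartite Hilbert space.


For a maximally entangled state in d x d:
S = log2(d) = log2(352)
= 8.4594

8.4594


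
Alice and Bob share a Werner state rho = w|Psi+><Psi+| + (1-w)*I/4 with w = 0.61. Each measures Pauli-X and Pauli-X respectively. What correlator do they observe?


|Psi+> = (|01> + |10>)/sqrt(2)
For the pure Bell state, <X_A X_B> = +1 (Bell-state Pauli correlator).
The maximally-mixed part I/4 has tr(I/4 * P tensor P) = 0 for any traceless Pauli P.
So <X_A X_B>_rho = w * (+1) + (1 - w) * 0
= 0.61 * (+1)
= 0.6100

0.6100


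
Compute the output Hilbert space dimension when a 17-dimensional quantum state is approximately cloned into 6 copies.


Output space = H^(tensor 6) where dim(H) = 17
dim = 17^6
= 289 (after 2 factors)
= 4913 (after 3 factors)
= 83521 (after 4 factors)
= 1419857 (after 5 factors)
= 24137569 (after 6 factors)
= 24137569

24137569


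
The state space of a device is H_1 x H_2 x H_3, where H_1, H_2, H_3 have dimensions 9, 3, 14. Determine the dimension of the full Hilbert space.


dim(H_1 x H_2 x H_3) = 9 * 3 * 14
= 27 * 14
= 378

378


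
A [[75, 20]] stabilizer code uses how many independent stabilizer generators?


For an [[n,k]] stabilizer code:
Number of stabilizer generators = n - k
= 75 - 20
= 55

55


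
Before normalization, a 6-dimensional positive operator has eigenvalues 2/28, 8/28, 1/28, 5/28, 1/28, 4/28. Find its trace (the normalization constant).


tr(M) = sum of eigenvalues
= 2/28 + 8/28 + 1/28 + 5/28 + 1/28 + 4/28
= 21/28
= 0.7500

0.7500


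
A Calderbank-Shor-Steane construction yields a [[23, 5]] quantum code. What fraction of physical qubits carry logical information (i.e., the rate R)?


Code rate R = k/n
= 5/23
= 0.2174

0.2174


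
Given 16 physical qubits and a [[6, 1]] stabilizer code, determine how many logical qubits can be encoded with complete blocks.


Each code block uses 6 physical qubits for 1 logical qubit(s).
Number of complete blocks = floor(16 / 6) = 2
Logical qubits = 2 * 1
= 2

2


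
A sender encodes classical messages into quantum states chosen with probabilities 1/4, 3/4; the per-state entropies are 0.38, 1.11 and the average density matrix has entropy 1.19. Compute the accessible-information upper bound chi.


chi = S(rho) - sum_i p_i * S(rho_i)
Weighted entropy = 1/4 * 0.38 + 3/4 * 1.11
= 0.9275
chi = 1.19 - 0.9275
= 0.2625

0.2625


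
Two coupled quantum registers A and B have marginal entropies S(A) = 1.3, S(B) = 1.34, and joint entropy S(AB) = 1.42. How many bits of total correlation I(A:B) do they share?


I(A:B) = S(A) + S(B) - S(AB)
= 1.3 + 1.34 - 1.42
= 1.2200

1.2200
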